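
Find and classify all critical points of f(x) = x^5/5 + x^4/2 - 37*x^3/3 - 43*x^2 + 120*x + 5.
f'(x) = x^4 + 2*x^3 - 37*x^2 - 86*x + 120

Solve f'(x) = 0:
  Factor: x^4 + 2*x^3 - 37*x^2 - 86*x + 120 = (x - 6)*(x - 1)*(x + 4)*(x + 5) = 0.
  ⇒ x = -5, -4, 1, 6

f''(x) = 4*x^3 + 6*x^2 - 74*x - 86
Second-derivative test at each critical point:
  f''(-5) = -66 < 0 → local maximum
  f''(-4) = 50 > 0 → local minimum
  f''(1) = -150 < 0 → local maximum
  f''(6) = 550 > 0 → local minimum

Critical points: x = -5 (local maximum); x = -4 (local minimum); x = 1 (local maximum); x = 6 (local minimum)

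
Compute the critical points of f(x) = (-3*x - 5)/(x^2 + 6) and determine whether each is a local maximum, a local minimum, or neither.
f'(x) = (3*x^2 + 10*x - 18)/(x^4 + 12*x^2 + 36)

Solve f'(x) = 0:
  f'(x) = (3*x^2 + 10*x - 18)/(x^2 + 6)^2; the denominator is positive wherever f is defined, so f'(x) = 0 ⇔ 3*x^2 + 10*x - 18 = 0.
  3*x^2 + 10*x - 18 = 0 has no rational roots; quadratic formula: x = (-10 ± √316)/6.
  ⇒ x = -sqrt(79)/3 - 5/3 ≈ -4.6294, -5/3 + sqrt(79)/3 ≈ 1.2961

f''(x) = 2*(-4*x^2*(3*x + 5) + (9*x + 5)*(x^2 + 6))/(x^2 + 6)^3
Second-derivative test at each critical point:
  f''(-4.6294) = -0.0236 < 0 → local maximum
  f''(1.2961) = 0.3014 > 0 → local minimum

Critical points: x = -sqrt(79)/3 - 5/3 ≈ -4.6294 (local maximum); x = -5/3 + sqrt(79)/3 ≈ 1.2961 (local minimum)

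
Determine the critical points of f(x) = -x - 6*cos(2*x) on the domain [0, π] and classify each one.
f'(x) = 12*sin(2*x) - 1

Solve f'(x) = 0 on [0, π]:
  f'(x) = 0 ⇔ sin(2*x) = 1/12, i.e. 2*x = arcsin(1/12) + 2nπ or 2*x = π − arcsin(1/12) + 2nπ; keep the solutions lying in [0, π].
  ⇒ x = asin(1/12)/2 ≈ 0.0417, -asin(1/12)/2 + pi/2 ≈ 1.5291

f''(x) = 24*cos(2*x)
Second-derivative test at each critical point:
  f''(0.0417) = 23.9165 > 0 → local minimum
  f''(1.5291) = -23.9165 < 0 → local maximum

Critical points: x = asin(1/12)/2 ≈ 0.0417 (local minimum); x = -asin(1/12)/2 + pi/2 ≈ 1.5291 (local maximum)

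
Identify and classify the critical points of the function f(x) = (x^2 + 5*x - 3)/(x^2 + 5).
f'(x) = (-5*x^2 + 16*x + 25)/(x^4 + 10*x^2 + 25)

Solve f'(x) = 0:
  f'(x) = -(5*x^2 - 16*x - 25)/(x^2 + 5)^2; the denominator is positive wherever f is defined, so f'(x) = 0 ⇔ -5*x^2 + 16*x + 25 = 0.
  5*x^2 - 16*x - 25 = 0 has no rational roots; quadratic formula: x = (16 ± √756)/10.
  ⇒ x = 8/5 - 3*sqrt(21)/5 ≈ -1.1495, 8/5 + 3*sqrt(21)/5 ≈ 4.3495

f''(x) = 2*(5*x^3 - 24*x^2 - 75*x + 40)/(x^6 + 15*x^4 + 75*x^2 + 125)
Second-derivative test at each critical point:
  f''(-1.1495) = 0.6881 > 0 → local minimum
  f''(4.3495) = -0.0481 < 0 → local maximum

Critical points: x = 8/5 - 3*sqrt(21)/5 ≈ -1.1495 (local minimum); x = 8/5 + 3*sqrt(21)/5 ≈ 4.3495 (local maximum)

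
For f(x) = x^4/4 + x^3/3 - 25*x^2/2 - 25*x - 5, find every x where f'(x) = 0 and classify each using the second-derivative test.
f'(x) = x^3 + x^2 - 25*x - 25

Solve f'(x) = 0:
  Factor: x^3 + x^2 - 25*x - 25 = (x - 5)*(x + 1)*(x + 5) = 0.
  ⇒ x = -5, -1, 5

f''(x) = 3*x^2 + 2*x - 25
Second-derivative test at each critical point:
  f''(-5) = 40 > 0 → local minimum
  f''(-1) = -24 < 0 → local maximum
  f''(5) = 60 > 0 → local minimum

Critical points: x = -5 (local minimum); x = -1 (local maximum); x = 5 (local minimum)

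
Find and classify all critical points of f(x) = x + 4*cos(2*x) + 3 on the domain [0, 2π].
f'(x) = 1 - 8*sin(2*x)

Solve f'(x) = 0 on [0, 2π]:
  f'(x) = 0 ⇔ sin(2*x) = 1/8, i.e. 2*x = arcsin(1/8) + 2nπ or 2*x = π − arcsin(1/8) + 2nπ; keep the solutions lying in [0, 2π].
  ⇒ x = asin(1/8)/2 ≈ 0.0627, -asin(1/8)/2 + pi/2 ≈ 1.5081, asin(1/8)/2 + pi ≈ 3.2043, -asin(1/8)/2 + 3*pi/2 ≈ 4.6497

f''(x) = -16*cos(2*x)
Second-derivative test at each critical point:
  f''(0.0627) = -15.8745 < 0 → local maximum
  f''(1.5081) = 15.8745 > 0 → local minimum
  f''(3.2043) = -15.8745 < 0 → local maximum
  f''(4.6497) = 15.8745 > 0 → local minimum

Critical points: x = asin(1/8)/2 ≈ 0.0627 (local maximum); x = -asin(1/8)/2 + pi/2 ≈ 1.5081 (local minimum); x = asin(1/8)/2 + pi ≈ 3.2043 (local maximum); x = -asin(1/8)/2 + 3*pi/2 ≈ 4.6497 (local minimum)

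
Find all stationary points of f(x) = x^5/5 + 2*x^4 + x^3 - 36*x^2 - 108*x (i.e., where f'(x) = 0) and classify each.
f'(x) = x^4 + 8*x^3 + 3*x^2 - 72*x - 108

Solve f'(x) = 0:
  Factor: x^4 + 8*x^3 + 3*x^2 - 72*x - 108 = (x - 3)*(x + 2)*(x + 3)*(x + 6) = 0.
  ⇒ x = -6, -3, -2, 3

f''(x) = 4*x^3 + 24*x^2 + 6*x - 72
Second-derivative test at each critical point:
  f''(-6) = -108 < 0 → local maximum
  f''(-3) = 18 > 0 → local minimum
  f''(-2) = -20 < 0 → local maximum
  f''(3) = 270 > 0 → local minimum

Critical points: x = -6 (local maximum); x = -3 (local minimum); x = -2 (local maximum); x = 3 (local minimum)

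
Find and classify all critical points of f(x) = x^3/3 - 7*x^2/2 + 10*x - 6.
f'(x) = x^2 - 7*x + 10

Solve f'(x) = 0:
  Factor: x^2 - 7*x + 10 = (x - 5)*(x - 2) = 0.
  ⇒ x = 2, 5

f''(x) = 2*x - 7
Second-derivative test at each critical point:
  f''(2) = -3 < 0 → local maximum
  f''(5) = 3 > 0 → local minimum

Critical points: x = 2 (local maximum); x = 5 (local minimum)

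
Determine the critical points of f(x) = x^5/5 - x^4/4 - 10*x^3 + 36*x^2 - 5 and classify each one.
f'(x) = x*(x^3 - x^2 - 30*x + 72)

Solve f'(x) = 0:
  Factor: x^4 - x^3 - 30*x^2 + 72*x = x*(x - 4)*(x - 3)*(x + 6) = 0.
  ⇒ x = -6, 0, 3, 4

f''(x) = 4*x^3 - 3*x^2 - 60*x + 72
Second-derivative test at each critical point:
  f''(-6) = -540 < 0 → local maximum
  f''(0) = 72 > 0 → local minimum
  f''(3) = -27 < 0 → local maximum
  f''(4) = 40 > 0 → local minimum

Critical points: x = -6 (local maximum); x = 0 (local minimum); x = 3 (local maximum); x = 4 (local minimum)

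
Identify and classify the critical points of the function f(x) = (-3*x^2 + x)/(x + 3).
f'(x) = 3*(-x^2 - 6*x + 1)/(x^2 + 6*x + 9)

Solve f'(x) = 0:
  f'(x) = -3*(x^2 + 6*x - 1)/(x + 3)^2; the denominator is positive wherever f is defined, so f'(x) = 0 ⇔ -3*x^2 - 18*x + 3 = 0.
  Factor: -3*x^2 - 18*x + 3 = -3*(x^2 + 6*x - 1); x^2 + 6*x - 1 = 0 has no rational roots; quadratic formula: x = (-6 ± √40)/2.
  ⇒ x = -sqrt(10) - 3 ≈ -6.1623, -3 + sqrt(10) ≈ 0.1623

f''(x) = -60/(x^3 + 9*x^2 + 27*x + 27)
Second-derivative test at each critical point:
  f''(-6.1623) = 1.8974 > 0 → local minimum
  f''(0.1623) = -1.8974 < 0 → local maximum

Critical points: x = -sqrt(10) - 3 ≈ -6.1623 (local minimum); x = -3 + sqrt(10) ≈ 0.1623 (local maximum)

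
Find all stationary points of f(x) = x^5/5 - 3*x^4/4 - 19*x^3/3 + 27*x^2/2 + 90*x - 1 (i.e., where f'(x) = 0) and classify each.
f'(x) = x^4 - 3*x^3 - 19*x^2 + 27*x + 90

Solve f'(x) = 0:
  Factor: x^4 - 3*x^3 - 19*x^2 + 27*x + 90 = (x - 5)*(x - 3)*(x + 2)*(x + 3) = 0.
  ⇒ x = -3, -2, 3, 5

f''(x) = 4*x^3 - 9*x^2 - 38*x + 27
Second-derivative test at each critical point:
  f''(-3) = -48 < 0 → local maximum
  f''(-2) = 35 > 0 → local minimum
  f''(3) = -60 < 0 → local maximum
  f''(5) = 112 > 0 → local minimum

Critical points: x = -3 (local maximum); x = -2 (local minimum); x = 3 (local maximum); x = 5 (local minimum)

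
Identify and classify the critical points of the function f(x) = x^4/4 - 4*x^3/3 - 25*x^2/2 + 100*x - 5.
f'(x) = x^3 - 4*x^2 - 25*x + 100

Solve f'(x) = 0:
  Factor: x^3 - 4*x^2 - 25*x + 100 = (x - 5)*(x - 4)*(x + 5) = 0.
  ⇒ x = -5, 4, 5

f''(x) = 3*x^2 - 8*x - 25
Second-derivative test at each critical point:
  f''(-5) = 90 > 0 → local minimum
  f''(4) = -9 < 0 → local maximum
  f''(5) = 10 > 0 → local minimum

Critical points: x = -5 (local minimum); x = 4 (local maximum); x = 5 (local minimum)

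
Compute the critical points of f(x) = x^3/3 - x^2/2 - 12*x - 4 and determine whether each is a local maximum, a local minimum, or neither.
f'(x) = x^2 - x - 12

Solve f'(x) = 0:
  Factor: x^2 - x - 12 = (x - 4)*(x + 3) = 0.
  ⇒ x = -3, 4

f''(x) = 2*x - 1
Second-derivative test at each critical point:
  f''(-3) = -7 < 0 → local maximum
  f''(4) = 7 > 0 → local minimum

Critical points: x = -3 (local maximum); x = 4 (local minimum)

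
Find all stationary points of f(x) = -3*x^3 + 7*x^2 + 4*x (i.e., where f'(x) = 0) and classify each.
f'(x) = -9*x^2 + 14*x + 4

Solve f'(x) = 0:
  9*x^2 - 14*x - 4 = 0 has no rational roots; quadratic formula: x = (14 ± √340)/18.
  ⇒ x = 7/9 - sqrt(85)/9 ≈ -0.2466, 7/9 + sqrt(85)/9 ≈ 1.8022

f''(x) = 14 - 18*x
Second-derivative test at each critical point:
  f''(-0.2466) = 18.4391 > 0 → local minimum
  f''(1.8022) = -18.4391 < 0 → local maximum

Critical points: x = 7/9 - sqrt(85)/9 ≈ -0.2466 (local minimum); x = 7/9 + sqrt(85)/9 ≈ 1.8022 (local maximum)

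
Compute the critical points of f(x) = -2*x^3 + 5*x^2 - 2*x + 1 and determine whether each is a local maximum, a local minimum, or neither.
f'(x) = -6*x^2 + 10*x - 2

Solve f'(x) = 0:
  Factor: -6*x^2 + 10*x - 2 = -2*(3*x^2 - 5*x + 1); 3*x^2 - 5*x + 1 = 0 has no rational roots; quadratic formula: x = (5 ± √13)/6.
  ⇒ x = 5/6 - sqrt(13)/6 ≈ 0.2324, sqrt(13)/6 + 5/6 ≈ 1.4343

f''(x) = 10 - 12*x
Second-derivative test at each critical point:
  f''(0.2324) = 7.2111 > 0 → local minimum
  f''(1.4343) = -7.2111 < 0 → local maximum

Critical points: x = 5/6 - sqrt(13)/6 ≈ 0.2324 (local minimum); x = sqrt(13)/6 + 5/6 ≈ 1.4343 (local maximum)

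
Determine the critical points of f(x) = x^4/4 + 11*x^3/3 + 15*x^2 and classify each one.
f'(x) = x*(x^2 + 11*x + 30)

Solve f'(x) = 0:
  Factor: x^3 + 11*x^2 + 30*x = x*(x + 5)*(x + 6) = 0.
  ⇒ x = -6, -5, 0

f''(x) = 3*x^2 + 22*x + 30
Second-derivative test at each critical point:
  f''(-6) = 6 > 0 → local minimum
  f''(-5) = -5 < 0 → local maximum
  f''(0) = 30 > 0 → local minimum

Critical points: x = -6 (local minimum); x = -5 (local maximum); x = 0 (local minimum)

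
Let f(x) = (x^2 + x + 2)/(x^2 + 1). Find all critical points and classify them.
f'(x) = (-x^2 - 2*x + 1)/(x^4 + 2*x^2 + 1)

Solve f'(x) = 0:
  f'(x) = -(x^2 + 2*x - 1)/(x^2 + 1)^2; the denominator is positive wherever f is defined, so f'(x) = 0 ⇔ -x^2 - 2*x + 1 = 0.
  x^2 + 2*x - 1 = 0 has no rational roots; quadratic formula: x = (-2 ± √8)/2.
  ⇒ x = -sqrt(2) - 1 ≈ -2.4142, -1 + sqrt(2) ≈ 0.4142

f''(x) = 2*(x^3 + 3*x^2 - 3*x - 1)/(x^6 + 3*x^4 + 3*x^2 + 1)
Second-derivative test at each critical point:
  f''(-2.4142) = 0.0607 > 0 → local minimum
  f''(0.4142) = -2.0607 < 0 → local maximum

Critical points: x = -sqrt(2) - 1 ≈ -2.4142 (local minimum); x = -1 + sqrt(2) ≈ 0.4142 (local maximum)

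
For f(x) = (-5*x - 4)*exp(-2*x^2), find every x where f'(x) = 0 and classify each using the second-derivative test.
f'(x) = (4*x*(5*x + 4) - 5)*exp(-2*x^2)

Solve f'(x) = 0:
  f'(x) = (20*x^2 + 16*x - 5)·exp(-2*x^2) and exp(-2*x^2) > 0 for every x, so f'(x) = 0 ⇔ 20*x^2 + 16*x - 5 = 0.
  20*x^2 + 16*x - 5 = 0 has no rational roots; quadratic formula: x = (-16 ± √656)/40.
  ⇒ x = -sqrt(41)/10 - 2/5 ≈ -1.0403, -2/5 + sqrt(41)/10 ≈ 0.2403

f''(x) = 4*(-20*x^3 - 16*x^2 + 15*x + 4)*exp(-2*x^2)
Second-derivative test at each critical point:
  f''(-1.0403) = -2.9405 < 0 → local maximum
  f''(0.2403) = 22.8187 > 0 → local minimum

Critical points: x = -sqrt(41)/10 - 2/5 ≈ -1.0403 (local maximum); x = -2/5 + sqrt(41)/10 ≈ 0.2403 (local minimum)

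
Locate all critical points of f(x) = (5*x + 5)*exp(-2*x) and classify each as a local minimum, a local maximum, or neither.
f'(x) = 5*(-2*x - 1)*exp(-2*x)

Solve f'(x) = 0:
  f'(x) = (-10*x - 5)·exp(-2*x) and exp(-2*x) > 0 for every x, so f'(x) = 0 ⇔ -10*x - 5 = 0.
  Factor: -10*x - 5 = -5*(2*x + 1) = 0.
  ⇒ x = -1/2

f''(x) = 20*x*exp(-2*x)
Second-derivative test at each critical point:
  f''(-1/2) = -27.1828 < 0 → local maximum

Critical points: x = -1/2 (local maximum)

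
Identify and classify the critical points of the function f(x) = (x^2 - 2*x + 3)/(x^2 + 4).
f'(x) = 2*(x^2 + x - 4)/(x^4 + 8*x^2 + 16)

Solve f'(x) = 0:
  f'(x) = 2*(x^2 + x - 4)/(x^2 + 4)^2; the denominator is positive wherever f is defined, so f'(x) = 0 ⇔ 2*x^2 + 2*x - 8 = 0.
  Factor: 2*x^2 + 2*x - 8 = 2*(x^2 + x - 4); x^2 + x - 4 = 0 has no rational roots; quadratic formula: x = (-1 ± √17)/2.
  ⇒ x = -sqrt(17)/2 - 1/2 ≈ -2.5616, -1/2 + sqrt(17)/2 ≈ 1.5616

f''(x) = 2*(-2*x^3 - 3*x^2 + 24*x + 4)/(x^6 + 12*x^4 + 48*x^2 + 64)
Second-derivative test at each critical point:
  f''(-2.5616) = -0.0739 < 0 → local maximum
  f''(1.5616) = 0.1989 > 0 → local minimum

Critical points: x = -sqrt(17)/2 - 1/2 ≈ -2.5616 (local maximum); x = -1/2 + sqrt(17)/2 ≈ 1.5616 (local minimum)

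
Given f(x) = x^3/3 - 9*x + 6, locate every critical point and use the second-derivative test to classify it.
f'(x) = x^2 - 9

Solve f'(x) = 0:
  Factor: x^2 - 9 = (x - 3)*(x + 3) = 0.
  ⇒ x = -3, 3

f''(x) = 2*x
Second-derivative test at each critical point:
  f''(-3) = -6 < 0 → local maximum
  f''(3) = 6 > 0 → local minimum

Critical points: x = -3 (local maximum); x = 3 (local minimum)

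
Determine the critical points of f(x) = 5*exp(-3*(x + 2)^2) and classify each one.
f'(x) = 30*(-x - 2)*exp(-3*(x + 2)^2)

Solve f'(x) = 0:
  f'(x) = (-30*x - 60)·exp(-3*(x + 2)^2) and exp(-3*(x + 2)^2) > 0 for every x, so f'(x) = 0 ⇔ -30*x - 60 = 0.
  Factor: -30*x - 60 = -30*(x + 2) = 0.
  ⇒ x = -2

f''(x) = 30*(6*(x + 2)^2 - 1)*exp(-3*(x + 2)^2)
Second-derivative test at each critical point:
  f''(-2) = -30 < 0 → local maximum

Critical points: x = -2 (local maximum)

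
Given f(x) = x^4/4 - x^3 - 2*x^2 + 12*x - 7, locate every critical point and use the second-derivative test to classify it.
f'(x) = x^3 - 3*x^2 - 4*x + 12

Solve f'(x) = 0:
  Factor: x^3 - 3*x^2 - 4*x + 12 = (x - 3)*(x - 2)*(x + 2) = 0.
  ⇒ x = -2, 2, 3

f''(x) = 3*x^2 - 6*x - 4
Second-derivative test at each critical point:
  f''(-2) = 20 > 0 → local minimum
  f''(2) = -4 < 0 → local maximum
  f''(3) = 5 > 0 → local minimum

Critical points: x = -2 (local minimum); x = 2 (local maximum); x = 3 (local minimum)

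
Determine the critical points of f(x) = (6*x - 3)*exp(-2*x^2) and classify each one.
f'(x) = 6*(-2*x*(2*x - 1) + 1)*exp(-2*x^2)

Solve f'(x) = 0:
  f'(x) = (-24*x^2 + 12*x + 6)·exp(-2*x^2) and exp(-2*x^2) > 0 for every x, so f'(x) = 0 ⇔ -24*x^2 + 12*x + 6 = 0.
  Factor: -24*x^2 + 12*x + 6 = -6*(4*x^2 - 2*x - 1); 4*x^2 - 2*x - 1 = 0 has no rational roots; quadratic formula: x = (2 ± √20)/8.
  ⇒ x = 1/4 - sqrt(5)/4 ≈ -0.3090, 1/4 + sqrt(5)/4 ≈ 0.8090

f''(x) = 12*(4*x^2*(2*x - 1) - 6*x + 1)*exp(-2*x^2)
Second-derivative test at each critical point:
  f''(-0.3090) = 22.1678 > 0 → local minimum
  f''(0.8090) = -7.2472 < 0 → local maximum

Critical points: x = 1/4 - sqrt(5)/4 ≈ -0.3090 (local minimum); x = 1/4 + sqrt(5)/4 ≈ 0.8090 (local maximum)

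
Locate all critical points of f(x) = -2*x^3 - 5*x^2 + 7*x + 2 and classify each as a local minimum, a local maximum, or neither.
f'(x) = -6*x^2 - 10*x + 7

Solve f'(x) = 0:
  6*x^2 + 10*x - 7 = 0 has no rational roots; quadratic formula: x = (-10 ± √268)/12.
  ⇒ x = -sqrt(67)/6 - 5/6 ≈ -2.1976, -5/6 + sqrt(67)/6 ≈ 0.5309

f''(x) = -12*x - 10
Second-derivative test at each critical point:
  f''(-2.1976) = 16.3707 > 0 → local minimum
  f''(0.5309) = -16.3707 < 0 → local maximum

Critical points: x = -sqrt(67)/6 - 5/6 ≈ -2.1976 (local minimum); x = -5/6 + sqrt(67)/6 ≈ 0.5309 (local maximum)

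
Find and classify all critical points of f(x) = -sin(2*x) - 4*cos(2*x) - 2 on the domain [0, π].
f'(x) = 8*sin(2*x) - 2*cos(2*x)

Solve f'(x) = 0 on [0, π]:
  f'(x) = 0 ⇔ -cos(2*x) = -4*sin(2*x) ⇔ tan(2*x) = 1/4, i.e. 2*x = arctan(1/4) + nπ; keep the solutions lying in [0, π].
  ⇒ x = atan(1/4)/2 ≈ 0.1225, atan(1/4)/2 + pi/2 ≈ 1.6933

f''(x) = 4*sin(2*x) + 16*cos(2*x)
Second-derivative test at each critical point:
  f''(0.1225) = 16.4924 > 0 → local minimum
  f''(1.6933) = -16.4924 < 0 → local maximum

Critical points: x = atan(1/4)/2 ≈ 0.1225 (local minimum); x = atan(1/4)/2 + pi/2 ≈ 1.6933 (local maximum)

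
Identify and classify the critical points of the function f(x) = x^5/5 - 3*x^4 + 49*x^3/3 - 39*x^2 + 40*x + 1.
f'(x) = x^4 - 12*x^3 + 49*x^2 - 78*x + 40

Solve f'(x) = 0:
  Factor: x^4 - 12*x^3 + 49*x^2 - 78*x + 40 = (x - 5)*(x - 4)*(x - 2)*(x - 1) = 0.
  ⇒ x = 1, 2, 4, 5

f''(x) = 4*x^3 - 36*x^2 + 98*x - 78
Second-derivative test at each critical point:
  f''(1) = -12 < 0 → local maximum
  f''(2) = 6 > 0 → local minimum
  f''(4) = -6 < 0 → local maximum
  f''(5) = 12 > 0 → local minimum

Critical points: x = 1 (local maximum); x = 2 (local minimum); x = 4 (local maximum); x = 5 (local minimum)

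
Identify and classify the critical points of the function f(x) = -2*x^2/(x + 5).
f'(x) = 2*x*(-x - 10)/(x + 5)^2

Solve f'(x) = 0:
  f'(x) = -2*x*(x + 10)/(x + 5)^2; the denominator is positive wherever f is defined, so f'(x) = 0 ⇔ -2*x^2 - 20*x = 0.
  Factor: -2*x^2 - 20*x = -2*x*(x + 10) = 0.
  ⇒ x = -10, 0

f''(x) = -100/(x^3 + 15*x^2 + 75*x + 125)
Second-derivative test at each critical point:
  f''(-10) = 4/5 > 0 → local minimum
  f''(0) = -4/5 < 0 → local maximum

Critical points: x = -10 (local minimum); x = 0 (local maximum)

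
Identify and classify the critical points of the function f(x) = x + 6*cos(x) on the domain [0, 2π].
f'(x) = 1 - 6*sin(x)

Solve f'(x) = 0 on [0, 2π]:
  f'(x) = 0 ⇔ sin(x) = 1/6, i.e. x = arcsin(1/6) + 2nπ or x = π − arcsin(1/6) + 2nπ; keep the solutions lying in [0, 2π].
  ⇒ x = asin(1/6) ≈ 0.1674, pi - asin(1/6) ≈ 2.9741

f''(x) = -6*cos(x)
Second-derivative test at each critical point:
  f''(0.1674) = -5.9161 < 0 → local maximum
  f''(2.9741) = 5.9161 > 0 → local minimum

Critical points: x = asin(1/6) ≈ 0.1674 (local maximum); x = pi - asin(1/6) ≈ 2.9741 (local minimum)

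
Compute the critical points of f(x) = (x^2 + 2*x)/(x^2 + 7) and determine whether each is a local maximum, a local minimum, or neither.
f'(x) = 2*(-x^2 + 7*x + 7)/(x^4 + 14*x^2 + 49)

Solve f'(x) = 0:
  f'(x) = -2*(x^2 - 7*x - 7)/(x^2 + 7)^2; the denominator is positive wherever f is defined, so f'(x) = 0 ⇔ -2*x^2 + 14*x + 14 = 0.
  Factor: -2*x^2 + 14*x + 14 = -2*(x^2 - 7*x - 7); x^2 - 7*x - 7 = 0 has no rational roots; quadratic formula: x = (7 ± √77)/2.
  ⇒ x = 7/2 - sqrt(77)/2 ≈ -0.8875, 7/2 + sqrt(77)/2 ≈ 7.8875

f''(x) = 2*(2*x^3 - 21*x^2 - 42*x + 49)/(x^6 + 21*x^4 + 147*x^2 + 343)
Second-derivative test at each critical point:
  f''(-0.8875) = 0.2894 > 0 → local minimum
  f''(7.8875) = -0.0037 < 0 → local maximum

Critical points: x = 7/2 - sqrt(77)/2 ≈ -0.8875 (local minimum); x = 7/2 + sqrt(77)/2 ≈ 7.8875 (local maximum)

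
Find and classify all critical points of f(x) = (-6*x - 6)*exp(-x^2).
f'(x) = 6*(2*x*(x + 1) - 1)*exp(-x^2)

Solve f'(x) = 0:
  f'(x) = (12*x^2 + 12*x - 6)·exp(-x^2) and exp(-x^2) > 0 for every x, so f'(x) = 0 ⇔ 12*x^2 + 12*x - 6 = 0.
  Factor: 12*x^2 + 12*x - 6 = 6*(2*x^2 + 2*x - 1); 2*x^2 + 2*x - 1 = 0 has no rational roots; quadratic formula: x = (-2 ± √12)/4.
  ⇒ x = -sqrt(3)/2 - 1/2 ≈ -1.3660, -1/2 + sqrt(3)/2 ≈ 0.3660

f''(x) = 12*(-2*x^2*(x + 1) + 3*x + 1)*exp(-x^2)
Second-derivative test at each critical point:
  f''(-1.3660) = -3.2162 < 0 → local maximum
  f''(0.3660) = 18.1785 > 0 → local minimum

Critical points: x = -sqrt(3)/2 - 1/2 ≈ -1.3660 (local maximum); x = -1/2 + sqrt(3)/2 ≈ 0.3660 (local minimum)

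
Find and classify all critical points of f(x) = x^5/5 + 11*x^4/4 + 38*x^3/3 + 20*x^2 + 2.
f'(x) = x*(x^3 + 11*x^2 + 38*x + 40)

Solve f'(x) = 0:
  Factor: x^4 + 11*x^3 + 38*x^2 + 40*x = x*(x + 2)*(x + 4)*(x + 5) = 0.
  ⇒ x = -5, -4, -2, 0

f''(x) = 4*x^3 + 33*x^2 + 76*x + 40
Second-derivative test at each critical point:
  f''(-5) = -15 < 0 → local maximum
  f''(-4) = 8 > 0 → local minimum
  f''(-2) = -12 < 0 → local maximum
  f''(0) = 40 > 0 → local minimum

Critical points: x = -5 (local maximum); x = -4 (local minimum); x = -2 (local maximum); x = 0 (local minimum)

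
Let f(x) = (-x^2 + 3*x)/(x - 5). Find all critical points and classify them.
f'(x) = (-x^2 + 10*x - 15)/(x^2 - 10*x + 25)

Solve f'(x) = 0:
  f'(x) = -(x^2 - 10*x + 15)/(x - 5)^2; the denominator is positive wherever f is defined, so f'(x) = 0 ⇔ -x^2 + 10*x - 15 = 0.
  x^2 - 10*x + 15 = 0 has no rational roots; quadratic formula: x = (10 ± √40)/2.
  ⇒ x = 5 - sqrt(10) ≈ 1.8377, sqrt(10) + 5 ≈ 8.1623

f''(x) = -20/(x^3 - 15*x^2 + 75*x - 125)
Second-derivative test at each critical point:
  f''(1.8377) = 0.6325 > 0 → local minimum
  f''(8.1623) = -0.6325 < 0 → local maximum

Critical points: x = 5 - sqrt(10) ≈ 1.8377 (local minimum); x = sqrt(10) + 5 ≈ 8.1623 (local maximum)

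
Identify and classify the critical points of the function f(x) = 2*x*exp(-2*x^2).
f'(x) = 2*(1 - 4*x^2)*exp(-2*x^2)

Solve f'(x) = 0:
  f'(x) = (2 - 8*x^2)·exp(-2*x^2) and exp(-2*x^2) > 0 for every x, so f'(x) = 0 ⇔ 2 - 8*x^2 = 0.
  Factor: 2 - 8*x^2 = -2*(2*x - 1)*(2*x + 1) = 0.
  ⇒ x = -1/2, 1/2

f''(x) = (32*x^3 - 24*x)*exp(-2*x^2)
Second-derivative test at each critical point:
  f''(-1/2) = 4.8522 > 0 → local minimum
  f''(1/2) = -4.8522 < 0 → local maximum

Critical points: x = -1/2 (local minimum); x = 1/2 (local maximum)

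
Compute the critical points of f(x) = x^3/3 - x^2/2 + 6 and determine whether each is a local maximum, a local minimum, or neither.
f'(x) = x*(x - 1)

Solve f'(x) = 0:
  Factor: x^2 - x = x*(x - 1) = 0.
  ⇒ x = 0, 1

f''(x) = 2*x - 1
Second-derivative test at each critical point:
  f''(0) = -1 < 0 → local maximum
  f''(1) = 1 > 0 → local minimum

Critical points: x = 0 (local maximum); x = 1 (local minimum)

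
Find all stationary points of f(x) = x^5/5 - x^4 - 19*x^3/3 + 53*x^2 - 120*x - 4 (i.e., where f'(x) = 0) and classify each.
f'(x) = x^4 - 4*x^3 - 19*x^2 + 106*x - 120

Solve f'(x) = 0:
  Factor: x^4 - 4*x^3 - 19*x^2 + 106*x - 120 = (x - 4)*(x - 3)*(x - 2)*(x + 5) = 0.
  ⇒ x = -5, 2, 3, 4

f''(x) = 4*x^3 - 12*x^2 - 38*x + 106
Second-derivative test at each critical point:
  f''(-5) = -504 < 0 → local maximum
  f''(2) = 14 > 0 → local minimum
  f''(3) = -8 < 0 → local maximum
  f''(4) = 18 > 0 → local minimum

Critical points: x = -5 (local maximum); x = 2 (local minimum); x = 3 (local maximum); x = 4 (local minimum)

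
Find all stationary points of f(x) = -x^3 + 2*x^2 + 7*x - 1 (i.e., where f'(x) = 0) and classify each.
f'(x) = -3*x^2 + 4*x + 7

Solve f'(x) = 0:
  Factor: -3*x^2 + 4*x + 7 = -(x + 1)*(3*x - 7) = 0.
  ⇒ x = -1, 7/3

f''(x) = 4 - 6*x
Second-derivative test at each critical point:
  f''(-1) = 10 > 0 → local minimum
  f''(7/3) = -10 < 0 → local maximum

Critical points: x = -1 (local minimum); x = 7/3 (local maximum)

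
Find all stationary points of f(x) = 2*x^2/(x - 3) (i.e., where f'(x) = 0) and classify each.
f'(x) = 2*x*(x - 6)/(x^2 - 6*x + 9)

Solve f'(x) = 0:
  f'(x) = 2*x*(x - 6)/(x - 3)^2; the denominator is positive wherever f is defined, so f'(x) = 0 ⇔ 2*x^2 - 12*x = 0.
  Factor: 2*x^2 - 12*x = 2*x*(x - 6) = 0.
  ⇒ x = 0, 6

f''(x) = 36/(x^3 - 9*x^2 + 27*x - 27)
Second-derivative test at each critical point:
  f''(0) = -4/3 < 0 → local maximum
  f''(6) = 4/3 > 0 → local minimum

Critical points: x = 0 (local maximum); x = 6 (local minimum)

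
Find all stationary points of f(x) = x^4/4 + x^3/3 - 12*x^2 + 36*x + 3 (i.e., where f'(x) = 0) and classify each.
f'(x) = x^3 + x^2 - 24*x + 36

Solve f'(x) = 0:
  Factor: x^3 + x^2 - 24*x + 36 = (x - 3)*(x - 2)*(x + 6) = 0.
  ⇒ x = -6, 2, 3

f''(x) = 3*x^2 + 2*x - 24
Second-derivative test at each critical point:
  f''(-6) = 72 > 0 → local minimum
  f''(2) = -8 < 0 → local maximum
  f''(3) = 9 > 0 → local minimum

Critical points: x = -6 (local minimum); x = 2 (local maximum); x = 3 (local minimum)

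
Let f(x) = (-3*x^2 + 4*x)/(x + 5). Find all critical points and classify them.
f'(x) = (-3*x^2 - 30*x + 20)/(x^2 + 10*x + 25)

Solve f'(x) = 0:
  f'(x) = -(3*x^2 + 30*x - 20)/(x + 5)^2; the denominator is positive wherever f is defined, so f'(x) = 0 ⇔ -3*x^2 - 30*x + 20 = 0.
  3*x^2 + 30*x - 20 = 0 has no rational roots; quadratic formula: x = (-30 ± √1140)/6.
  ⇒ x = -sqrt(285)/3 - 5 ≈ -10.6273, -5 + sqrt(285)/3 ≈ 0.6273

f''(x) = -190/(x^3 + 15*x^2 + 75*x + 125)
Second-derivative test at each critical point:
  f''(-10.6273) = 1.0662 > 0 → local minimum
  f''(0.6273) = -1.0662 < 0 → local maximum

Critical points: x = -sqrt(285)/3 - 5 ≈ -10.6273 (local minimum); x = -5 + sqrt(285)/3 ≈ 0.6273 (local maximum)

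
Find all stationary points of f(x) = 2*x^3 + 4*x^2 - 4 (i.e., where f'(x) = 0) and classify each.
f'(x) = 2*x*(3*x + 4)

Solve f'(x) = 0:
  Factor: 6*x^2 + 8*x = 2*x*(3*x + 4) = 0.
  ⇒ x = -4/3, 0

f''(x) = 12*x + 8
Second-derivative test at each critical point:
  f''(-4/3) = -8 < 0 → local maximum
  f''(0) = 8 > 0 → local minimum

Critical points: x = -4/3 (local maximum); x = 0 (local minimum)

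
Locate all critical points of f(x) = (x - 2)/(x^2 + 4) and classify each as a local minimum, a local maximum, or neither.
f'(x) = (x^2 - 2*x*(x - 2) + 4)/(x^2 + 4)^2

Solve f'(x) = 0:
  f'(x) = -(x^2 - 4*x - 4)/(x^2 + 4)^2; the denominator is positive wherever f is defined, so f'(x) = 0 ⇔ -x^2 + 4*x + 4 = 0.
  x^2 - 4*x - 4 = 0 has no rational roots; quadratic formula: x = (4 ± √32)/2.
  ⇒ x = 2 - 2*sqrt(2) ≈ -0.8284, 2 + 2*sqrt(2) ≈ 4.8284

f''(x) = 2*(4*x^2*(x - 2) + (2 - 3*x)*(x^2 + 4))/(x^2 + 4)^3
Second-derivative test at each critical point:
  f''(-0.8284) = 0.2576 > 0 → local minimum
  f''(4.8284) = -0.0076 < 0 → local maximum

Critical points: x = 2 - 2*sqrt(2) ≈ -0.8284 (local minimum); x = 2 + 2*sqrt(2) ≈ 4.8284 (local maximum)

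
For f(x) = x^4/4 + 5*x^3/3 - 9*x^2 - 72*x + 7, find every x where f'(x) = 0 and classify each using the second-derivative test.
f'(x) = x^3 + 5*x^2 - 18*x - 72

Solve f'(x) = 0:
  Factor: x^3 + 5*x^2 - 18*x - 72 = (x - 4)*(x + 3)*(x + 6) = 0.
  ⇒ x = -6, -3, 4

f''(x) = 3*x^2 + 10*x - 18
Second-derivative test at each critical point:
  f''(-6) = 30 > 0 → local minimum
  f''(-3) = -21 < 0 → local maximum
  f''(4) = 70 > 0 → local minimum

Critical points: x = -6 (local minimum); x = -3 (local maximum); x = 4 (local minimum)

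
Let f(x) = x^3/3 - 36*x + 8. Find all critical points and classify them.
f'(x) = x^2 - 36

Solve f'(x) = 0:
  Factor: x^2 - 36 = (x - 6)*(x + 6) = 0.
  ⇒ x = -6, 6

f''(x) = 2*x
Second-derivative test at each critical point:
  f''(-6) = -12 < 0 → local maximum
  f''(6) = 12 > 0 → local minimum

Critical points: x = -6 (local maximum); x = 6 (local minimum)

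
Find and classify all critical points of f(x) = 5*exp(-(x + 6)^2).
f'(x) = 10*(-x - 6)*exp(-(x + 6)^2)

Solve f'(x) = 0:
  f'(x) = (-10*x - 60)·exp(-(x + 6)^2) and exp(-(x + 6)^2) > 0 for every x, so f'(x) = 0 ⇔ -10*x - 60 = 0.
  Factor: -10*x - 60 = -10*(x + 6) = 0.
  ⇒ x = -6

f''(x) = 10*(2*(x + 6)^2 - 1)*exp(-(x + 6)^2)
Second-derivative test at each critical point:
  f''(-6) = -10 < 0 → local maximum

Critical points: x = -6 (local maximum)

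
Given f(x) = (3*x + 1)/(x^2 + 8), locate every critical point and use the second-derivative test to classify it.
f'(x) = (-3*x^2 - 2*x + 24)/(x^4 + 16*x^2 + 64)

Solve f'(x) = 0:
  f'(x) = -(3*x^2 + 2*x - 24)/(x^2 + 8)^2; the denominator is positive wherever f is defined, so f'(x) = 0 ⇔ -3*x^2 - 2*x + 24 = 0.
  3*x^2 + 2*x - 24 = 0 has no rational roots; quadratic formula: x = (-2 ± √292)/6.
  ⇒ x = -sqrt(73)/3 - 1/3 ≈ -3.1813, -1/3 + sqrt(73)/3 ≈ 2.5147

f''(x) = 2*(4*x^2*(3*x + 1) - (9*x + 1)*(x^2 + 8))/(x^2 + 8)^3
Second-derivative test at each critical point:
  f''(-3.1813) = 0.0520 > 0 → local minimum
  f''(2.5147) = -0.0833 < 0 → local maximum

Critical points: x = -sqrt(73)/3 - 1/3 ≈ -3.1813 (local minimum); x = -1/3 + sqrt(73)/3 ≈ 2.5147 (local maximum)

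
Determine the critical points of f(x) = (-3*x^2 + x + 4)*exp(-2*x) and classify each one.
f'(x) = (6*x^2 - 8*x - 7)*exp(-2*x)

Solve f'(x) = 0:
  f'(x) = (6*x^2 - 8*x - 7)·exp(-2*x) and exp(-2*x) > 0 for every x, so f'(x) = 0 ⇔ 6*x^2 - 8*x - 7 = 0.
  6*x^2 - 8*x - 7 = 0 has no rational roots; quadratic formula: x = (8 ± √232)/12.
  ⇒ x = 2/3 - sqrt(58)/6 ≈ -0.6026, 2/3 + sqrt(58)/6 ≈ 1.9360

f''(x) = 2*(-6*x^2 + 14*x + 3)*exp(-2*x)
Second-derivative test at each critical point:
  f''(-0.6026) = -50.8371 < 0 → local maximum
  f''(1.9360) = 0.3171 > 0 → local minimum

Critical points: x = 2/3 - sqrt(58)/6 ≈ -0.6026 (local maximum); x = 2/3 + sqrt(58)/6 ≈ 1.9360 (local minimum)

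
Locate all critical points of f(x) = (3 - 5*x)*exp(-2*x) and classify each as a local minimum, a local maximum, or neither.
f'(x) = (10*x - 11)*exp(-2*x)

Solve f'(x) = 0:
  f'(x) = (10*x - 11)·exp(-2*x) and exp(-2*x) > 0 for every x, so f'(x) = 0 ⇔ 10*x - 11 = 0.
  10*x - 11 = 0.
  ⇒ x = 11/10

f''(x) = 4*(8 - 5*x)*exp(-2*x)
Second-derivative test at each critical point:
  f''(11/10) = 1.1080 > 0 → local minimum

Critical points: x = 11/10 (local minimum)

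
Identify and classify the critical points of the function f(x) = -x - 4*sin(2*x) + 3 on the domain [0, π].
f'(x) = 16*sin(x)^2 - 9

Solve f'(x) = 0 on [0, π]:
  f'(x) = 0 ⇔ cos(2*x) = -1/8, i.e. 2*x = ±arccos(-1/8) + 2nπ; keep the solutions lying in [0, π].
  ⇒ x = acos(-1/8)/2 ≈ 0.8481, pi - acos(-1/8)/2 ≈ 2.2935

f''(x) = 16*sin(2*x)
Second-derivative test at each critical point:
  f''(0.8481) = 15.8745 > 0 → local minimum
  f''(2.2935) = -15.8745 < 0 → local maximum

Critical points: x = acos(-1/8)/2 ≈ 0.8481 (local minimum); x = pi - acos(-1/8)/2 ≈ 2.2935 (local maximum)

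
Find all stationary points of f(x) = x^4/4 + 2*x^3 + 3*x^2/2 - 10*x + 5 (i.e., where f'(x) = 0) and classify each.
f'(x) = x^3 + 6*x^2 + 3*x - 10

Solve f'(x) = 0:
  Factor: x^3 + 6*x^2 + 3*x - 10 = (x - 1)*(x + 2)*(x + 5) = 0.
  ⇒ x = -5, -2, 1

f''(x) = 3*x^2 + 12*x + 3
Second-derivative test at each critical point:
  f''(-5) = 18 > 0 → local minimum
  f''(-2) = -9 < 0 → local maximum
  f''(1) = 18 > 0 → local minimum

Critical points: x = -5 (local minimum); x = -2 (local maximum); x = 1 (local minimum)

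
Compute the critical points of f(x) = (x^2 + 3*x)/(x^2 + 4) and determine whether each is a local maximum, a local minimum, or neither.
f'(x) = (-3*x^2 + 8*x + 12)/(x^4 + 8*x^2 + 16)

Solve f'(x) = 0:
  f'(x) = -(3*x^2 - 8*x - 12)/(x^2 + 4)^2; the denominator is positive wherever f is defined, so f'(x) = 0 ⇔ -3*x^2 + 8*x + 12 = 0.
  3*x^2 - 8*x - 12 = 0 has no rational roots; quadratic formula: x = (8 ± √208)/6.
  ⇒ x = 4/3 - 2*sqrt(13)/3 ≈ -1.0704, 4/3 + 2*sqrt(13)/3 ≈ 3.7370

f''(x) = 2*(3*x^3 - 12*x^2 - 36*x + 16)/(x^6 + 12*x^4 + 48*x^2 + 64)
Second-derivative test at each critical point:
  f''(-1.0704) = 0.5447 > 0 → local minimum
  f''(3.7370) = -0.0447 < 0 → local maximum

Critical points: x = 4/3 - 2*sqrt(13)/3 ≈ -1.0704 (local minimum); x = 4/3 + 2*sqrt(13)/3 ≈ 3.7370 (local maximum)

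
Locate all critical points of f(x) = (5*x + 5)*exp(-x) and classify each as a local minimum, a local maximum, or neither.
f'(x) = -5*x*exp(-x)

Solve f'(x) = 0:
  f'(x) = (-5*x)·exp(-x) and exp(-x) > 0 for every x, so f'(x) = 0 ⇔ -5*x = 0.
  -5*x = 0.
  ⇒ x = 0

f''(x) = 5*(x - 1)*exp(-x)
Second-derivative test at each critical point:
  f''(0) = -5 < 0 → local maximum

Critical points: x = 0 (local maximum)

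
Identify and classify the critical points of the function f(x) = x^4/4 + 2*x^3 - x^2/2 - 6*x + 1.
f'(x) = x^3 + 6*x^2 - x - 6

Solve f'(x) = 0:
  Factor: x^3 + 6*x^2 - x - 6 = (x - 1)*(x + 1)*(x + 6) = 0.
  ⇒ x = -6, -1, 1

f''(x) = 3*x^2 + 12*x - 1
Second-derivative test at each critical point:
  f''(-6) = 35 > 0 → local minimum
  f''(-1) = -10 < 0 → local maximum
  f''(1) = 14 > 0 → local minimum

Critical points: x = -6 (local minimum); x = -1 (local maximum); x = 1 (local minimum)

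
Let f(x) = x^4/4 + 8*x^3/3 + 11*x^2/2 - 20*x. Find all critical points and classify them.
f'(x) = x^3 + 8*x^2 + 11*x - 20

Solve f'(x) = 0:
  Factor: x^3 + 8*x^2 + 11*x - 20 = (x - 1)*(x + 4)*(x + 5) = 0.
  ⇒ x = -5, -4, 1

f''(x) = 3*x^2 + 16*x + 11
Second-derivative test at each critical point:
  f''(-5) = 6 > 0 → local minimum
  f''(-4) = -5 < 0 → local maximum
  f''(1) = 30 > 0 → local minimum

Critical points: x = -5 (local minimum); x = -4 (local maximum); x = 1 (local minimum)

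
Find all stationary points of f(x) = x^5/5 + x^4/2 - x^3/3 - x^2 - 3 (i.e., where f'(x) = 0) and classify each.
f'(x) = x*(x^3 + 2*x^2 - x - 2)

Solve f'(x) = 0:
  Factor: x^4 + 2*x^3 - x^2 - 2*x = x*(x - 1)*(x + 1)*(x + 2) = 0.
  ⇒ x = -2, -1, 0, 1

f''(x) = 4*x^3 + 6*x^2 - 2*x - 2
Second-derivative test at each critical point:
  f''(-2) = -6 < 0 → local maximum
  f''(-1) = 2 > 0 → local minimum
  f''(0) = -2 < 0 → local maximum
  f''(1) = 6 > 0 → local minimum

Critical points: x = -2 (local maximum); x = -1 (local minimum); x = 0 (local maximum); x = 1 (local minimum)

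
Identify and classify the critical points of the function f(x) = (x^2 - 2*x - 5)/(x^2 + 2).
f'(x) = 2*(x^2 + 7*x - 2)/(x^4 + 4*x^2 + 4)

Solve f'(x) = 0:
  f'(x) = 2*(x^2 + 7*x - 2)/(x^2 + 2)^2; the denominator is positive wherever f is defined, so f'(x) = 0 ⇔ 2*x^2 + 14*x - 4 = 0.
  Factor: 2*x^2 + 14*x - 4 = 2*(x^2 + 7*x - 2); x^2 + 7*x - 2 = 0 has no rational roots; quadratic formula: x = (-7 ± √57)/2.
  ⇒ x = -sqrt(57)/2 - 7/2 ≈ -7.2749, -7/2 + sqrt(57)/2 ≈ 0.2749

f''(x) = 2*(-2*x^3 - 21*x^2 + 12*x + 14)/(x^6 + 6*x^4 + 12*x^2 + 8)
Second-derivative test at each critical point:
  f''(-7.2749) = -0.0050 < 0 → local maximum
  f''(0.2749) = 3.5050 > 0 → local minimum

Critical points: x = -sqrt(57)/2 - 7/2 ≈ -7.2749 (local maximum); x = -7/2 + sqrt(57)/2 ≈ 0.2749 (local minimum)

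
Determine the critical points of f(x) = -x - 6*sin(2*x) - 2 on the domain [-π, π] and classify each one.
f'(x) = 24*sin(x)^2 - 13

Solve f'(x) = 0 on [-π, π]:
  f'(x) = 0 ⇔ cos(2*x) = -1/12, i.e. 2*x = ±arccos(-1/12) + 2nπ; keep the solutions lying in [-π, π].
  ⇒ x = -pi + acos(-1/12)/2 ≈ -2.3145, -acos(-1/12)/2 ≈ -0.8271, acos(-1/12)/2 ≈ 0.8271, pi - acos(-1/12)/2 ≈ 2.3145

f''(x) = 24*sin(2*x)
Second-derivative test at each critical point:
  f''(-2.3145) = 23.9165 > 0 → local minimum
  f''(-0.8271) = -23.9165 < 0 → local maximum
  f''(0.8271) = 23.9165 > 0 → local minimum
  f''(2.3145) = -23.9165 < 0 → local maximum

Critical points: x = -pi + acos(-1/12)/2 ≈ -2.3145 (local minimum); x = -acos(-1/12)/2 ≈ -0.8271 (local maximum); x = acos(-1/12)/2 ≈ 0.8271 (local minimum); x = pi - acos(-1/12)/2 ≈ 2.3145 (local maximum)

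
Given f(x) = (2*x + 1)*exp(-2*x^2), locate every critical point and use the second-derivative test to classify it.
f'(x) = 2*(-2*x*(2*x + 1) + 1)*exp(-2*x^2)

Solve f'(x) = 0:
  f'(x) = (-8*x^2 - 4*x + 2)·exp(-2*x^2) and exp(-2*x^2) > 0 for every x, so f'(x) = 0 ⇔ -8*x^2 - 4*x + 2 = 0.
  Factor: -8*x^2 - 4*x + 2 = -2*(4*x^2 + 2*x - 1); 4*x^2 + 2*x - 1 = 0 has no rational roots; quadratic formula: x = (-2 ± √20)/8.
  ⇒ x = -sqrt(5)/4 - 1/4 ≈ -0.8090, -1/4 + sqrt(5)/4 ≈ 0.3090

f''(x) = 4*(4*x^2*(2*x + 1) - 6*x - 1)*exp(-2*x^2)
Second-derivative test at each critical point:
  f''(-0.8090) = 2.4157 > 0 → local minimum
  f''(0.3090) = -7.3893 < 0 → local maximum

Critical points: x = -sqrt(5)/4 - 1/4 ≈ -0.8090 (local minimum); x = -1/4 + sqrt(5)/4 ≈ 0.3090 (local maximum)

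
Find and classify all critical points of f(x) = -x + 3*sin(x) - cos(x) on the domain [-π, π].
f'(x) = sin(x) + 3*cos(x) - 1

Solve f'(x) = 0 on [-π, π]:
  f'(x) = 0 ⇔ sin(x) + 3*cos(x) = 1. Write the left side as R·cos(x + φ) with R = √(3² + (-1)²) = sqrt(10), cos φ = 3*sqrt(10)/10, sin φ = -sqrt(10)/10; then cos(x + φ) = sqrt(10)/10. Solve for x and keep the solutions lying in [-π, π].
  ⇒ x = -atan(4/3) ≈ -0.9273, pi/2 ≈ 1.5708

f''(x) = -3*sin(x) + cos(x)
Second-derivative test at each critical point:
  f''(-0.9273) = 3 > 0 → local minimum
  f''(1.5708) = -3 < 0 → local maximum

Critical points: x = -atan(4/3) ≈ -0.9273 (local minimum); x = pi/2 ≈ 1.5708 (local maximum)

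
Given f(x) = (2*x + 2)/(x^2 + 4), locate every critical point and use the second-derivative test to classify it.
f'(x) = 2*(x^2 - 2*x*(x + 1) + 4)/(x^2 + 4)^2

Solve f'(x) = 0:
  f'(x) = -2*(x^2 + 2*x - 4)/(x^2 + 4)^2; the denominator is positive wherever f is defined, so f'(x) = 0 ⇔ -2*x^2 - 4*x + 8 = 0.
  Factor: -2*x^2 - 4*x + 8 = -2*(x^2 + 2*x - 4); x^2 + 2*x - 4 = 0 has no rational roots; quadratic formula: x = (-2 ± √20)/2.
  ⇒ x = -sqrt(5) - 1 ≈ -3.2361, -1 + sqrt(5) ≈ 1.2361

f''(x) = 4*(4*x^2*(x + 1) - (3*x + 1)*(x^2 + 4))/(x^2 + 4)^3
Second-derivative test at each critical point:
  f''(-3.2361) = 0.0427 > 0 → local minimum
  f''(1.2361) = -0.2927 < 0 → local maximum

Critical points: x = -sqrt(5) - 1 ≈ -3.2361 (local minimum); x = -1 + sqrt(5) ≈ 1.2361 (local maximum)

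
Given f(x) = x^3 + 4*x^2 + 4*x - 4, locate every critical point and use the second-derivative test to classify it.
f'(x) = 3*x^2 + 8*x + 4

Solve f'(x) = 0:
  Factor: 3*x^2 + 8*x + 4 = (x + 2)*(3*x + 2) = 0.
  ⇒ x = -2, -2/3

f''(x) = 6*x + 8
Second-derivative test at each critical point:
  f''(-2) = -4 < 0 → local maximum
  f''(-2/3) = 4 > 0 → local minimum

Critical points: x = -2 (local maximum); x = -2/3 (local minimum)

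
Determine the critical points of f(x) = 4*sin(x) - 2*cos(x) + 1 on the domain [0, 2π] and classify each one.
f'(x) = 2*sin(x) + 4*cos(x)

Solve f'(x) = 0 on [0, 2π]:
  f'(x) = 0 ⇔ 4*cos(x) = -2*sin(x) ⇔ tan(x) = -2, i.e. x = arctan(-2) + nπ; keep the solutions lying in [0, 2π].
  ⇒ x = pi - atan(2) ≈ 2.0344, -atan(2) + 2*pi ≈ 5.1760

f''(x) = -4*sin(x) + 2*cos(x)
Second-derivative test at each critical point:
  f''(2.0344) = -4.4721 < 0 → local maximum
  f''(5.1760) = 4.4721 > 0 → local minimum

Critical points: x = pi - atan(2) ≈ 2.0344 (local maximum); x = -atan(2) + 2*pi ≈ 5.1760 (local minimum)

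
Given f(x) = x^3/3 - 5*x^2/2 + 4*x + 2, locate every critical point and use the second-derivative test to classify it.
f'(x) = x^2 - 5*x + 4

Solve f'(x) = 0:
  Factor: x^2 - 5*x + 4 = (x - 4)*(x - 1) = 0.
  ⇒ x = 1, 4

f''(x) = 2*x - 5
Second-derivative test at each critical point:
  f''(1) = -3 < 0 → local maximum
  f''(4) = 3 > 0 → local minimum

Critical points: x = 1 (local maximum); x = 4 (local minimum)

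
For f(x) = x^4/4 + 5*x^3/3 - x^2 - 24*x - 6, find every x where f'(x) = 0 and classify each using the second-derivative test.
f'(x) = x^3 + 5*x^2 - 2*x - 24

Solve f'(x) = 0:
  Factor: x^3 + 5*x^2 - 2*x - 24 = (x - 2)*(x + 3)*(x + 4) = 0.
  ⇒ x = -4, -3, 2

f''(x) = 3*x^2 + 10*x - 2
Second-derivative test at each critical point:
  f''(-4) = 6 > 0 → local minimum
  f''(-3) = -5 < 0 → local maximum
  f''(2) = 30 > 0 → local minimum

Critical points: x = -4 (local minimum); x = -3 (local maximum); x = 2 (local minimum)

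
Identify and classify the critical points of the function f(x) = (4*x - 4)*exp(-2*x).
f'(x) = 4*(3 - 2*x)*exp(-2*x)

Solve f'(x) = 0:
  f'(x) = (12 - 8*x)·exp(-2*x) and exp(-2*x) > 0 for every x, so f'(x) = 0 ⇔ 12 - 8*x = 0.
  Factor: 12 - 8*x = -4*(2*x - 3) = 0.
  ⇒ x = 3/2

f''(x) = 16*(x - 2)*exp(-2*x)
Second-derivative test at each critical point:
  f''(3/2) = -0.3983 < 0 → local maximum

Critical points: x = 3/2 (local maximum)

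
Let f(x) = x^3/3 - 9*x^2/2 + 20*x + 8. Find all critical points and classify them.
f'(x) = x^2 - 9*x + 20

Solve f'(x) = 0:
  Factor: x^2 - 9*x + 20 = (x - 5)*(x - 4) = 0.
  ⇒ x = 4, 5

f''(x) = 2*x - 9
Second-derivative test at each critical point:
  f''(4) = -1 < 0 → local maximum
  f''(5) = 1 > 0 → local minimum

Critical points: x = 4 (local maximum); x = 5 (local minimum)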